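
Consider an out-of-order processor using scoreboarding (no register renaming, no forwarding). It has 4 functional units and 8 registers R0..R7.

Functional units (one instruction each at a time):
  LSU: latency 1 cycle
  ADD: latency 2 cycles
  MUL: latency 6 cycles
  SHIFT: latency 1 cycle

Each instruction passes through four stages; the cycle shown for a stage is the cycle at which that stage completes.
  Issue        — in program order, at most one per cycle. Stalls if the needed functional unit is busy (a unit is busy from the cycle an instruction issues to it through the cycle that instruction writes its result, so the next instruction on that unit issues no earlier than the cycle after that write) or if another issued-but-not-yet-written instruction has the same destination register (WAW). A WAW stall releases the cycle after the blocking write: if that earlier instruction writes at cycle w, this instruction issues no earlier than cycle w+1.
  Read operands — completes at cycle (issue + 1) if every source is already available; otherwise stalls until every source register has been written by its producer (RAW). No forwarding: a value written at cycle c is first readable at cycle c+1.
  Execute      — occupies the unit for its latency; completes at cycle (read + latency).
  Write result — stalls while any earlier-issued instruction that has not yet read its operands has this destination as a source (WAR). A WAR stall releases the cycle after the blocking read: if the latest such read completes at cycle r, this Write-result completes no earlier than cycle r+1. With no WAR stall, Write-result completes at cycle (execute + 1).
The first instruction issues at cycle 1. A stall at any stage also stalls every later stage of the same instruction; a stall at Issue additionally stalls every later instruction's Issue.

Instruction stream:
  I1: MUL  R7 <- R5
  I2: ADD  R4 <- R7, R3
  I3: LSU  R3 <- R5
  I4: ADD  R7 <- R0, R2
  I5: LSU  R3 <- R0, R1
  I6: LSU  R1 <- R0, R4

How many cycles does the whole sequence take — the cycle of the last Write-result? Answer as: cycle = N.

cycle 1: I1→MUL
cycle 2: I1 RO | I2→ADD
cycle 3: I3→LSU
cycle 4: I3 RO
cycle 5: I3 EX
cycle 8: I1 EX
cycle 9: I1 WR R7
cycle 10: I2 RO
cycle 11: I3 WR R3
cycle 12: I2 EX
cycle 13: I2 WR R4
cycle 14: I4→ADD
cycle 15: I4 RO | I5→LSU
cycle 16: I5 RO
cycle 17: I4 EX | I5 EX
cycle 18: I4 WR R7 | I5 WR R3
cycle 19: I6→LSU
cycle 20: I6 RO
cycle 21: I6 EX
cycle 22: I6 WR R1

cycle = 22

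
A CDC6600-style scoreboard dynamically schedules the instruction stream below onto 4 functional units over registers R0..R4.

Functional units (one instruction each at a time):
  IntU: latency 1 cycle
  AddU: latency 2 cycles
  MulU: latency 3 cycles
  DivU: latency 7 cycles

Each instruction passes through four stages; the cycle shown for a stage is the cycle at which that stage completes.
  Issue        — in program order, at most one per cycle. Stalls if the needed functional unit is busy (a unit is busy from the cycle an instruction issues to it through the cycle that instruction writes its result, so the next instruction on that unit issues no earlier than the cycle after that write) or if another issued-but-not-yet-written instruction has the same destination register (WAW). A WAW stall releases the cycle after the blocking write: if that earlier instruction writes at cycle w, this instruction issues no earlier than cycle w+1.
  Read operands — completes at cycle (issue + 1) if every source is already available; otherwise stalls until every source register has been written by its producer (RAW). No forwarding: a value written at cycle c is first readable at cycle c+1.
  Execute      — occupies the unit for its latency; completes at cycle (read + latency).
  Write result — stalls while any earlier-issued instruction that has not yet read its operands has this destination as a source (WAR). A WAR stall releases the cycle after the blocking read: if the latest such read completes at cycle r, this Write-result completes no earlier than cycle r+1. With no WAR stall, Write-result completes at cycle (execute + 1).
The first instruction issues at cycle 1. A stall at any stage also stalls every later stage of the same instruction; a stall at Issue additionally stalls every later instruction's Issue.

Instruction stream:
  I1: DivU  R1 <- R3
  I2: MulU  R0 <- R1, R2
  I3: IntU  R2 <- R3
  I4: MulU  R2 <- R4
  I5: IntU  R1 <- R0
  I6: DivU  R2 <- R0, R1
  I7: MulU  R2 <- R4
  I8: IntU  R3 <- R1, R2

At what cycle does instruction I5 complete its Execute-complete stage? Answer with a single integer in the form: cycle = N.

cycle = 19

c1: I1→DivU
c2: I1 RO | I2→MulU
c3: I3→IntU
c4: I3 RO
c5: I3 EX
c9: I1 EX
c10: I1 WR R1
c11: I2 RO
c12: I3 WR R2
c14: I2 EX
c15: I2 WR R0
c16: I4→MulU
c17: I4 RO | I5→IntU
c18: I5 RO
c19: I5 EX
c20: I4 EX | I5 WR R1
c21: I4 WR R2
c22: I6→DivU
c23: I6 RO
c30: I6 EX
c31: I6 WR R2
c32: I7→MulU
c33: I7 RO | I8→IntU
c36: I7 EX
c37: I7 WR R2
c38: I8 RO
c39: I8 EX
c40: I8 WR R3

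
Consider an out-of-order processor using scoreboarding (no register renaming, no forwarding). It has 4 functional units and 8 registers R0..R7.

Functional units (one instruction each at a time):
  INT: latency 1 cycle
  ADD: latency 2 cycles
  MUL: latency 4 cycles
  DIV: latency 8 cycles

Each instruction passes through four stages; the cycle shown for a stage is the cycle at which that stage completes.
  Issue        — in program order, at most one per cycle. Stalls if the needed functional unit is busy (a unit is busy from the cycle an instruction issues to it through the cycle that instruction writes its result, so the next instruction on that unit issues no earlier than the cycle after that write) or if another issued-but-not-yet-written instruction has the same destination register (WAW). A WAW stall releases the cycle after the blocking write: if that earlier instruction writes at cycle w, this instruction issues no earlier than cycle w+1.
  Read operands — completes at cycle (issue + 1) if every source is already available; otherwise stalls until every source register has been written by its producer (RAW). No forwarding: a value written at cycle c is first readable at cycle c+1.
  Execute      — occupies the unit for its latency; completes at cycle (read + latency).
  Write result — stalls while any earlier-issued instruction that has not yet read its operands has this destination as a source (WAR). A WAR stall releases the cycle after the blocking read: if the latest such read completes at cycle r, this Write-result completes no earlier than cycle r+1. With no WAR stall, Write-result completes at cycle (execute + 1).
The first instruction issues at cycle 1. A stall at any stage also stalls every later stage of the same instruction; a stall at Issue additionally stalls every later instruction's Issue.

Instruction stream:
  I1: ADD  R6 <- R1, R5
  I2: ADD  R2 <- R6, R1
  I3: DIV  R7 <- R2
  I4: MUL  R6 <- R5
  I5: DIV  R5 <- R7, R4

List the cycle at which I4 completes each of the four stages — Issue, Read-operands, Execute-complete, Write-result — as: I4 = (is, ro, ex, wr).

[I1] 1/2/4/5
[I2] 6/7/9/10  (struct: ADD busy until I1 writes@5)
[I3] 7/11/19/20  (RAW R2: wait I2 write@10)
[I4] 8/9/13/14
[I5] 21/22/30/31  (struct: DIV busy until I3 writes@20)

I4 = (8, 9, 13, 14)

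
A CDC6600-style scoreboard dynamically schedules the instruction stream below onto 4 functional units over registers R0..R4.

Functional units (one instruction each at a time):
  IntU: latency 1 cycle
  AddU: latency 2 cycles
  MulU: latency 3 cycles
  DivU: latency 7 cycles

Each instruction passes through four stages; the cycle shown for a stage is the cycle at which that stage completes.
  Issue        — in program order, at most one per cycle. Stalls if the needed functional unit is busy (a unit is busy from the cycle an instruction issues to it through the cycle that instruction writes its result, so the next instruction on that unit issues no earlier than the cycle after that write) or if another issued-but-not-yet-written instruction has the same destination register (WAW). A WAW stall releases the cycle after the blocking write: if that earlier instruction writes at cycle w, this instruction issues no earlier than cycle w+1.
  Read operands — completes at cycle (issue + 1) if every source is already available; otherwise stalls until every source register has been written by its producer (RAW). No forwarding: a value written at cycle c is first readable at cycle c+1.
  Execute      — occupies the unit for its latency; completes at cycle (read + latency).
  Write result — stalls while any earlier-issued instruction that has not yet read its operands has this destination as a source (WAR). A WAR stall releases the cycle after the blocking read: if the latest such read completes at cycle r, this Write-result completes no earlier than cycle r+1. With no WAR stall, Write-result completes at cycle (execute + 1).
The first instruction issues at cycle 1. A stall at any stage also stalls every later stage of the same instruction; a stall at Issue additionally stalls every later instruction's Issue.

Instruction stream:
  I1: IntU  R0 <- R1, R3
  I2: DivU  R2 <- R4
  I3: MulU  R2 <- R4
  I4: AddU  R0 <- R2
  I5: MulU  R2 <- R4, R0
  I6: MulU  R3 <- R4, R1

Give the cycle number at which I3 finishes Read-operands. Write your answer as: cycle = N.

I1: IS=1 RO=2 EX=3 WR=4
I2: IS=2 RO=3 EX=10 WR=11
I3: IS=12 RO=13 EX=16 WR=17  [WAW R2: wait I2 write@11]
I4: IS=13 RO=18 EX=20 WR=21  [RAW R2: wait I3 write@17]
I5: IS=18 RO=22 EX=25 WR=26  [struct: MulU busy until I3 writes@17; RAW R0: wait I4 write@21]
I6: IS=27 RO=28 EX=31 WR=32  [struct: MulU busy until I5 writes@26]

cycle = 13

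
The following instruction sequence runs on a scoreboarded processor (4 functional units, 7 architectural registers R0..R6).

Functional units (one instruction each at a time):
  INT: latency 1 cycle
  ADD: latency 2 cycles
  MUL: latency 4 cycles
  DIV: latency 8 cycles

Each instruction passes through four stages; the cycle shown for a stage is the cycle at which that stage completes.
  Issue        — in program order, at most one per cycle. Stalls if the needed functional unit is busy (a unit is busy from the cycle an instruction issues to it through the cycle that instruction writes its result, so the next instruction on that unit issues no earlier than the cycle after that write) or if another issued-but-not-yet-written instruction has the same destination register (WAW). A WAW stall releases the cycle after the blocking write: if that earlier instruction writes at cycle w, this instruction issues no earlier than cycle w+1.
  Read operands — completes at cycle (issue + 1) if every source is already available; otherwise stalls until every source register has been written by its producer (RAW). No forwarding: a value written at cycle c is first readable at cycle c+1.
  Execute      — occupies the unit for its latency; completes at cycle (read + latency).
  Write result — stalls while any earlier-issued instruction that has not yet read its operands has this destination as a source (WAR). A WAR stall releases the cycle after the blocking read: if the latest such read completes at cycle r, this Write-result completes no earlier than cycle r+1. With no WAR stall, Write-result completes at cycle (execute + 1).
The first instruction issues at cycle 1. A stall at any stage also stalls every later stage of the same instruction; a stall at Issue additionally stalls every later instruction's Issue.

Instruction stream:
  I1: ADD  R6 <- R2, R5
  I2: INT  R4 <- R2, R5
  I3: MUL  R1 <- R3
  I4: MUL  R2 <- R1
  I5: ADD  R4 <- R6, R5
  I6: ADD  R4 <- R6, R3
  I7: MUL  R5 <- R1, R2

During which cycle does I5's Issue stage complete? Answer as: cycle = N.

cycle = 11

  I1 | 1 | 2 | 4 | 5
  I2 | 2 | 3 | 4 | 5
  I3 | 3 | 4 | 8 | 9
  I4 | 10 | 11 | 15 | 16   struct: MUL busy until I3 writes@9
  I5 | 11 | 12 | 14 | 15
  I6 | 16 | 17 | 19 | 20   struct: ADD busy until I5 writes@15
  I7 | 17 | 18 | 22 | 23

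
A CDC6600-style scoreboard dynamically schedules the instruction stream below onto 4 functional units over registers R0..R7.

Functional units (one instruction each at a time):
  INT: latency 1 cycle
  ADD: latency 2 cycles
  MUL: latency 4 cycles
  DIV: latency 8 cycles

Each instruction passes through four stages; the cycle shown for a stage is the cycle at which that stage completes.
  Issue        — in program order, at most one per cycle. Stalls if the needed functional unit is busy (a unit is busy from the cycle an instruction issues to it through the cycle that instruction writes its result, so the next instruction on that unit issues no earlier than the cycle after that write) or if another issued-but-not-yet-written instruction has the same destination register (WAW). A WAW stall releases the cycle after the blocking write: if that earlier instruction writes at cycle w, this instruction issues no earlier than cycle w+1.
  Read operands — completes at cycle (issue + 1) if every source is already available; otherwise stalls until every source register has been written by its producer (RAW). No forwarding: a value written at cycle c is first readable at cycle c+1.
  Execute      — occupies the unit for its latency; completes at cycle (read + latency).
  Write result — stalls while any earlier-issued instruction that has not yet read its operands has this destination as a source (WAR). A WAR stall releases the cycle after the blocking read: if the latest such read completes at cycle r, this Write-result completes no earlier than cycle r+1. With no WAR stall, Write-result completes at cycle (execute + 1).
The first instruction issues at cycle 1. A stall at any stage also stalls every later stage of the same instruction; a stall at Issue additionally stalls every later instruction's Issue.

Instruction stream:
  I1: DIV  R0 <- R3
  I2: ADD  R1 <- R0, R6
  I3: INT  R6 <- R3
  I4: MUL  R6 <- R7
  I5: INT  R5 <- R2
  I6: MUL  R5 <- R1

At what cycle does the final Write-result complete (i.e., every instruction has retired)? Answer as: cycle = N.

cycle = 27

I1  is:1  ro:2  ex:10  wr:11
I2  is:2  ro:12  ex:14  wr:15  — RAW R0: wait I1 write@11
I3  is:3  ro:4  ex:5  wr:13  — WAR R6: wait I2 read@12
I4  is:14  ro:15  ex:19  wr:20  — WAW R6: wait I3 write@13
I5  is:15  ro:16  ex:17  wr:18
I6  is:21  ro:22  ex:26  wr:27  — struct: MUL busy until I4 writes@20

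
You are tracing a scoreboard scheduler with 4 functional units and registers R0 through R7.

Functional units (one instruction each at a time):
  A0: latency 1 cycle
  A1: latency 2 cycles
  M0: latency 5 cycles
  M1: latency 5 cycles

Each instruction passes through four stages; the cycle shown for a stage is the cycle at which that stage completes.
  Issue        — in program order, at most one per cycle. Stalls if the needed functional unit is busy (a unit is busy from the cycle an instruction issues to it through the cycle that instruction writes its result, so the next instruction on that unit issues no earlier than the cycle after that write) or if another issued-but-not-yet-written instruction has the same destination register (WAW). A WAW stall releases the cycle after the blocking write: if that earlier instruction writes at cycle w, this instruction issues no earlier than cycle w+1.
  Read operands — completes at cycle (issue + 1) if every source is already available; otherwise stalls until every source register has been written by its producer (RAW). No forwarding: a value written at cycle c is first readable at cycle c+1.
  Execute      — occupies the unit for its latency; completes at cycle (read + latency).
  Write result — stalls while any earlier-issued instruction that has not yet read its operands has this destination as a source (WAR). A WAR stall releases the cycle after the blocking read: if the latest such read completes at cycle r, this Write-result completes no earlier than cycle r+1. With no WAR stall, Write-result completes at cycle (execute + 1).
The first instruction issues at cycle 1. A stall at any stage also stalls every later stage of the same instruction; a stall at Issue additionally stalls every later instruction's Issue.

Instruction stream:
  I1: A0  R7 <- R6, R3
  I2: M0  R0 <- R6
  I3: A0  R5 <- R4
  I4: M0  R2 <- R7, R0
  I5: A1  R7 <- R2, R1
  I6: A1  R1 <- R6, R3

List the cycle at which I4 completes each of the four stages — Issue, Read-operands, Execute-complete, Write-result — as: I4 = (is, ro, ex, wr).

1) issue 1, read 2, done 3, write 4
2) issue 2, read 3, done 8, write 9
3) issue 5, read 6, done 7, write 8  <struct: A0 busy until I1 writes@4>
4) issue 10, read 11, done 16, write 17  <struct: M0 busy until I2 writes@9>
5) issue 11, read 18, done 20, write 21  <RAW R2: wait I4 write@17>
6) issue 22, read 23, done 25, write 26  <struct: A1 busy until I5 writes@21>

I4 = (10, 11, 16, 17)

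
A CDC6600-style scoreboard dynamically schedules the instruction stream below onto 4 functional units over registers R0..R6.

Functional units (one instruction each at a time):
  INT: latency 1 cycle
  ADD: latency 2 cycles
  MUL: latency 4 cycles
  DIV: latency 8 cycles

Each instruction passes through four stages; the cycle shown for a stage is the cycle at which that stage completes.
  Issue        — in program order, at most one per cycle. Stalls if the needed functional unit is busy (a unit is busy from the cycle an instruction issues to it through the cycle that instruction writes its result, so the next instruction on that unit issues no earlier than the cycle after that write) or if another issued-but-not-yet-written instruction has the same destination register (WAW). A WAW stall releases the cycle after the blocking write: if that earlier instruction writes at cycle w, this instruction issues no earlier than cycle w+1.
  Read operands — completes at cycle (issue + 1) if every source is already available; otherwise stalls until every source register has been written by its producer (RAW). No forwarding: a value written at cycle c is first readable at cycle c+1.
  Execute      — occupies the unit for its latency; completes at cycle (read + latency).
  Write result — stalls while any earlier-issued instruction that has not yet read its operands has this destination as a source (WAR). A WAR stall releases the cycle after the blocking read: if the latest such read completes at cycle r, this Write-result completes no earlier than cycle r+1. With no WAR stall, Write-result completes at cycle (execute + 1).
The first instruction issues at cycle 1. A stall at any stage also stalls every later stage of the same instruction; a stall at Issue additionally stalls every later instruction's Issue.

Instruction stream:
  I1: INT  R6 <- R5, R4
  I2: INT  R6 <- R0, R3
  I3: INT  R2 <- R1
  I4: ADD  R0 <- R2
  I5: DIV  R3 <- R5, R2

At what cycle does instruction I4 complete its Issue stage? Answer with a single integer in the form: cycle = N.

[I1] 1/2/3/4
[I2] 5/6/7/8  (struct: INT busy until I1 writes@4)
[I3] 9/10/11/12  (struct: INT busy until I2 writes@8)
[I4] 10/13/15/16  (RAW R2: wait I3 write@12)
[I5] 11/13/21/22  (RAW R2: wait I3 write@12)

cycle = 10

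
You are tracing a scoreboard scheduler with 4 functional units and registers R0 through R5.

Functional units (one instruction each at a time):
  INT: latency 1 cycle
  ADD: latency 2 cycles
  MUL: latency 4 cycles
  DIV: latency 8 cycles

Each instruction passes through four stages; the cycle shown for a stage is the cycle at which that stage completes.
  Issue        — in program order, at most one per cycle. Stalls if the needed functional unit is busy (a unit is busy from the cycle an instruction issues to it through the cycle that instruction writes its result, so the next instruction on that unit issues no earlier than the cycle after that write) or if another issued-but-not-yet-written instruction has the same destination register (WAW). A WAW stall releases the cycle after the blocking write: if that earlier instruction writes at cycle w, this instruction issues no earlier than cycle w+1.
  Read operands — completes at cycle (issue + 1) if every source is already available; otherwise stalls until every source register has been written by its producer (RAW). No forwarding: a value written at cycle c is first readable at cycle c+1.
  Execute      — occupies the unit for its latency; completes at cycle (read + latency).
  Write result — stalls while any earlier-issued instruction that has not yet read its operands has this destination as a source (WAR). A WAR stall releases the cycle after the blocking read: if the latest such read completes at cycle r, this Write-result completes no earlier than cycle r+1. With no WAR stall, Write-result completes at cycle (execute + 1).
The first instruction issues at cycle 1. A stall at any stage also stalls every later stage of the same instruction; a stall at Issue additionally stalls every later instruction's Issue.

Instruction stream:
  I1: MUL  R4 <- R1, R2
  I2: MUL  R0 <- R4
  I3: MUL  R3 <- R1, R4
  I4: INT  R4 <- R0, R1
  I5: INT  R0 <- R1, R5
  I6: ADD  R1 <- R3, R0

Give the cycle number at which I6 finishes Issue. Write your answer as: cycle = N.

t=1  I1 issues→MUL
t=2  I1 reads
t=6  I1 exec-done
t=7  I1 writes R4
t=8  I2 issues→MUL
t=9  I2 reads
t=13  I2 exec-done
t=14  I2 writes R0
t=15  I3 issues→MUL
t=16  I3 reads, I4 issues→INT
t=17  I4 reads
t=18  I4 exec-done
t=19  I4 writes R4
t=20  I3 exec-done, I5 issues→INT
t=21  I3 writes R3, I5 reads, I6 issues→ADD
t=22  I5 exec-done
t=23  I5 writes R0
t=24  I6 reads
t=26  I6 exec-done
t=27  I6 writes R1

cycle = 21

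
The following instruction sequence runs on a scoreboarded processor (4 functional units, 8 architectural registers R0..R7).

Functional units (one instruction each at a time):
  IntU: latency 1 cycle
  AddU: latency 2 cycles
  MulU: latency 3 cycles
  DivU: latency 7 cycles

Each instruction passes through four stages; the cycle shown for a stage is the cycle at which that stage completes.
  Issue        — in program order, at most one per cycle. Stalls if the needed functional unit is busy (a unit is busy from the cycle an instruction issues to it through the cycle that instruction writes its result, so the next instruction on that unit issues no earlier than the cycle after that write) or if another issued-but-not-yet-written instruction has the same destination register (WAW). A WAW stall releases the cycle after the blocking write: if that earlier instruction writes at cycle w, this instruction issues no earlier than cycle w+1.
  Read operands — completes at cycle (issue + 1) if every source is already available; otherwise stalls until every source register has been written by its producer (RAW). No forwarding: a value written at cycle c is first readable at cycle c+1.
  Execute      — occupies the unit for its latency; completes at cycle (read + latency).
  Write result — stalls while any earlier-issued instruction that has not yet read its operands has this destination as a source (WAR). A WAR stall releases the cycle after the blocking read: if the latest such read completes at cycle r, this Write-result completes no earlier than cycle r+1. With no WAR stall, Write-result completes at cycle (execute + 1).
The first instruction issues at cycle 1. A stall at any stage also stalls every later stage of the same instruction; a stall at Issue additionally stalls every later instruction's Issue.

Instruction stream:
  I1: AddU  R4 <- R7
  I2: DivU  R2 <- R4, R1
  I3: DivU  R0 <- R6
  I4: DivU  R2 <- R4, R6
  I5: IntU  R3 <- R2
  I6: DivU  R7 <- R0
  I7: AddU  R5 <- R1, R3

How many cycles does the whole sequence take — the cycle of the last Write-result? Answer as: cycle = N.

cycle = 44

I1: IS=1 RO=2 EX=4 WR=5
I2: IS=2 RO=6 EX=13 WR=14  [RAW R4: wait I1 write@5]
I3: IS=15 RO=16 EX=23 WR=24  [struct: DivU busy until I2 writes@14]
I4: IS=25 RO=26 EX=33 WR=34  [struct: DivU busy until I3 writes@24]
I5: IS=26 RO=35 EX=36 WR=37  [RAW R2: wait I4 write@34]
I6: IS=35 RO=36 EX=43 WR=44  [struct: DivU busy until I4 writes@34]
I7: IS=36 RO=38 EX=40 WR=41  [RAW R3: wait I5 write@37]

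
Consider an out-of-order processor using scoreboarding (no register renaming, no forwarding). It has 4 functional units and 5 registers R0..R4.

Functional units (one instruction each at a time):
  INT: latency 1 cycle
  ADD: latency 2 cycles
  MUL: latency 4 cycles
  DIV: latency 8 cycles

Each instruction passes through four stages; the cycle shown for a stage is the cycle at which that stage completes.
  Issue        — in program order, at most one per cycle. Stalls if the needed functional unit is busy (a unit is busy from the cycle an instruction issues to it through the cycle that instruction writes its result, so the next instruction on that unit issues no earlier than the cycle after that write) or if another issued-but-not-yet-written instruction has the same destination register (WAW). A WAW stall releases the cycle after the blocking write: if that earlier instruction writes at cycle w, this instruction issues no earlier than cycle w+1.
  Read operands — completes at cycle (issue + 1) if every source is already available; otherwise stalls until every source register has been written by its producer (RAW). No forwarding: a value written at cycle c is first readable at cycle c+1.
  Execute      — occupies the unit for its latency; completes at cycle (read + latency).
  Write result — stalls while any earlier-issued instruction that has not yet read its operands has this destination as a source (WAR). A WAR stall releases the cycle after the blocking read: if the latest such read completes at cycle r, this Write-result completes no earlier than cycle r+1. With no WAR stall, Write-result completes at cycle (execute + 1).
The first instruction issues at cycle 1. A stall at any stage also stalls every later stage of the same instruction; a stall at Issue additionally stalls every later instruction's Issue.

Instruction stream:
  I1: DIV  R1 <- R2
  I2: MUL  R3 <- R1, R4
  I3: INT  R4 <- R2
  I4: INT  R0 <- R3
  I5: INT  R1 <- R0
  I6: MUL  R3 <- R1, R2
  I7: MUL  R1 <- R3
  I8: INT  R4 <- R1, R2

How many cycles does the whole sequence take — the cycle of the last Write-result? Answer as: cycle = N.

cycle = 40

I1 -> (1, 2, 10, 11)
I2 -> (2, 12, 16, 17)  // RAW R1: wait I1 write@11
I3 -> (3, 4, 5, 13)  // WAR R4: wait I2 read@12
I4 -> (14, 18, 19, 20)  // struct: INT busy until I3 writes@13, RAW R3: wait I2 write@17
I5 -> (21, 22, 23, 24)  // struct: INT busy until I4 writes@20
I6 -> (22, 25, 29, 30)  // RAW R1: wait I5 write@24
I7 -> (31, 32, 36, 37)  // struct: MUL busy until I6 writes@30
I8 -> (32, 38, 39, 40)  // RAW R1: wait I7 write@37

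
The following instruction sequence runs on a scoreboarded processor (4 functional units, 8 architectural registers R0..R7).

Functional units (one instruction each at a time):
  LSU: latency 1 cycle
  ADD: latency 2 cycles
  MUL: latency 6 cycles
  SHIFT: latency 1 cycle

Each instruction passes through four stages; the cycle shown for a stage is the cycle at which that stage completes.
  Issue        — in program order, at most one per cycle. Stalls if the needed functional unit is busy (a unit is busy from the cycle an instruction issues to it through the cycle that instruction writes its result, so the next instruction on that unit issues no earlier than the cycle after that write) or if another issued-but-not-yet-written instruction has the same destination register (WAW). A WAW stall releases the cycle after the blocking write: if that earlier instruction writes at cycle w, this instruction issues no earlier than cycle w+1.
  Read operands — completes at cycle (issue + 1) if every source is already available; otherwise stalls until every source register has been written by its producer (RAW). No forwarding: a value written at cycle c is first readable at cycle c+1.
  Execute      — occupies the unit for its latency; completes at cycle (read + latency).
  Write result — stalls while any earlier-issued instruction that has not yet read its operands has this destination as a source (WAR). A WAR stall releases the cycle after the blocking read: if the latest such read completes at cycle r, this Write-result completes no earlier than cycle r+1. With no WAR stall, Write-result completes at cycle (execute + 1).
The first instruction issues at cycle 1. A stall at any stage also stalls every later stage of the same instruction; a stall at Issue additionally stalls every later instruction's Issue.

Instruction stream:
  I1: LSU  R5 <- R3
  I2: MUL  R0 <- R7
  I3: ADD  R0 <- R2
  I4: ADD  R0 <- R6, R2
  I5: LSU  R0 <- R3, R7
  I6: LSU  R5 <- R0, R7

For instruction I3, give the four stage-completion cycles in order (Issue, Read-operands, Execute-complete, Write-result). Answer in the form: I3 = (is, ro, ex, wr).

I3 = (11, 12, 14, 15)

I1  is:1  ro:2  ex:3  wr:4
I2  is:2  ro:3  ex:9  wr:10
I3  is:11  ro:12  ex:14  wr:15  — WAW R0: wait I2 write@10
I4  is:16  ro:17  ex:19  wr:20  — struct: ADD busy until I3 writes@15
I5  is:21  ro:22  ex:23  wr:24  — WAW R0: wait I4 write@20
I6  is:25  ro:26  ex:27  wr:28  — struct: LSU busy until I5 writes@24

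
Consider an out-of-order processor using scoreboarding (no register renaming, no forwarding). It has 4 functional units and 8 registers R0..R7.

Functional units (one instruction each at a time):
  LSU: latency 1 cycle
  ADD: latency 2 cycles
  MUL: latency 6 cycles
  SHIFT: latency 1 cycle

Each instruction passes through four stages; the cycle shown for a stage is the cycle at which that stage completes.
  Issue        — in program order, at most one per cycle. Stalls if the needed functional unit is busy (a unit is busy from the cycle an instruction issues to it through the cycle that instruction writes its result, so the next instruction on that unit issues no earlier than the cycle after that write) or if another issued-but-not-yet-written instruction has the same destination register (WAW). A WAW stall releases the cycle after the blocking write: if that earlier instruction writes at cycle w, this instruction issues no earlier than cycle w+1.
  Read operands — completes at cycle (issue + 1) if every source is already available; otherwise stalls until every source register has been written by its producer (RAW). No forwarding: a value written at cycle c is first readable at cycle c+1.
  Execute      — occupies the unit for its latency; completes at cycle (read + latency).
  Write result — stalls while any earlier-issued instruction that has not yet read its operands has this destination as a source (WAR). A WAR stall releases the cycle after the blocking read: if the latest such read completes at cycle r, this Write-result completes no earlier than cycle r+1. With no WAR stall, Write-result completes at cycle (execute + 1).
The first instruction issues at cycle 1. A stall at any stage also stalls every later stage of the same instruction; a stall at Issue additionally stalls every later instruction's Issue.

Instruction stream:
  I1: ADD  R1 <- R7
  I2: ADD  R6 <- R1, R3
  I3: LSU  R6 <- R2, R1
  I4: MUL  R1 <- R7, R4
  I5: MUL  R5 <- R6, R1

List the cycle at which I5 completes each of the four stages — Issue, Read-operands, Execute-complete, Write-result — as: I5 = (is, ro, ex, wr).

I5 = (21, 22, 28, 29)

  I1 | 1 | 2 | 4 | 5
  I2 | 6 | 7 | 9 | 10   struct: ADD busy until I1 writes@5
  I3 | 11 | 12 | 13 | 14   WAW R6: wait I2 write@10
  I4 | 12 | 13 | 19 | 20
  I5 | 21 | 22 | 28 | 29   struct: MUL busy until I4 writes@20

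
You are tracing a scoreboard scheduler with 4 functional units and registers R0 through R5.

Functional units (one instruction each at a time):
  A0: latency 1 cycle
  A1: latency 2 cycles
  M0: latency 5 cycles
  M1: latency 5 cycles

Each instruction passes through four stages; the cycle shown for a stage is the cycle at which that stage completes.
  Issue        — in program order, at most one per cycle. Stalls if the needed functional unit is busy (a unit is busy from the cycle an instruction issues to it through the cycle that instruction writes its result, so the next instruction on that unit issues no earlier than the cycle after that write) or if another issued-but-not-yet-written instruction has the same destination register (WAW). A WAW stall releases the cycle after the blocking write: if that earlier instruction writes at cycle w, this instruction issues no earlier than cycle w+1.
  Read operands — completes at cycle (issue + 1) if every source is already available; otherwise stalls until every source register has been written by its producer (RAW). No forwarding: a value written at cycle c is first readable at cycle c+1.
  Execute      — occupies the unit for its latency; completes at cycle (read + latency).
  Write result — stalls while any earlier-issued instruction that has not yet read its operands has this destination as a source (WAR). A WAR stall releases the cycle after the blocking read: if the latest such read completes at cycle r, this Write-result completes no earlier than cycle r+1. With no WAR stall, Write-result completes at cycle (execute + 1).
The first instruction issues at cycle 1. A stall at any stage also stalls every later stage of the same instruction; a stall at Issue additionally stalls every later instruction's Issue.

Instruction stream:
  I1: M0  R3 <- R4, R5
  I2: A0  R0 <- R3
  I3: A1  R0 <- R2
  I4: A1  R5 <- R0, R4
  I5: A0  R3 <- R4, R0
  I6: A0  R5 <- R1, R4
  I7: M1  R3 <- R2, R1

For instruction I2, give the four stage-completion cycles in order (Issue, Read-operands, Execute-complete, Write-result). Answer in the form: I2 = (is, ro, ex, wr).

1) issue 1, read 2, done 7, write 8
2) issue 2, read 9, done 10, write 11  <RAW R3: wait I1 write@8>
3) issue 12, read 13, done 15, write 16  <WAW R0: wait I2 write@11>
4) issue 17, read 18, done 20, write 21  <struct: A1 busy until I3 writes@16>
5) issue 18, read 19, done 20, write 21
6) issue 22, read 23, done 24, write 25  <struct: A0 busy until I5 writes@21>
7) issue 23, read 24, done 29, write 30

I2 = (2, 9, 10, 11)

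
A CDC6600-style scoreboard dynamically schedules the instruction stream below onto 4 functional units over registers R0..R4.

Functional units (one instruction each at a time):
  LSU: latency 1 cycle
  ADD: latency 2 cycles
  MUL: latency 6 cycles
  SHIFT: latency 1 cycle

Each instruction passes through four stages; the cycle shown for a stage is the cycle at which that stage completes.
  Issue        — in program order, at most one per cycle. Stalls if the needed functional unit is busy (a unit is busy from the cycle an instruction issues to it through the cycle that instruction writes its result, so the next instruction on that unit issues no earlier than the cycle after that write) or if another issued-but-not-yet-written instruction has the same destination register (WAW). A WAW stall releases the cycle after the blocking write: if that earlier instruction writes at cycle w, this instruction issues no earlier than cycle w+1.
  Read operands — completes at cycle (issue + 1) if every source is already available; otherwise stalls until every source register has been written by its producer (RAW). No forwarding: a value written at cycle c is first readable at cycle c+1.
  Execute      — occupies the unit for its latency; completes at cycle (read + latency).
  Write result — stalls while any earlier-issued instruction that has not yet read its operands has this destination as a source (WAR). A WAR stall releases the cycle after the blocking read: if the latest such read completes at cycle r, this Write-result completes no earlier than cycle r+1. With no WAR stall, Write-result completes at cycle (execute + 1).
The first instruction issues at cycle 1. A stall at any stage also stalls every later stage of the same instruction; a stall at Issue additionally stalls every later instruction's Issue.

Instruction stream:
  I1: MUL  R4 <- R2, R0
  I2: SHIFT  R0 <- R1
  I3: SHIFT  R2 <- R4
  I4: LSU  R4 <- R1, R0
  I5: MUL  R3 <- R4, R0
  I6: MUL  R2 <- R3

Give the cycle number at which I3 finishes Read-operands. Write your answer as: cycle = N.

cycle = 10

t=1  issue I1 (MUL)
t=2  I1 read-ops, issue I2 (SHIFT)
t=3  I2 read-ops
t=4  I2 finished on SHIFT
t=5  I2→R0
t=6  issue I3 (SHIFT)
t=8  I1 finished on MUL
t=9  I1→R4
t=10  I3 read-ops, issue I4 (LSU)
t=11  I3 finished on SHIFT, I4 read-ops, issue I5 (MUL)
t=12  I3→R2, I4 finished on LSU
t=13  I4→R4
t=14  I5 read-ops
t=20  I5 finished on MUL
t=21  I5→R3
t=22  issue I6 (MUL)
t=23  I6 read-ops
t=29  I6 finished on MUL
t=30  I6→R2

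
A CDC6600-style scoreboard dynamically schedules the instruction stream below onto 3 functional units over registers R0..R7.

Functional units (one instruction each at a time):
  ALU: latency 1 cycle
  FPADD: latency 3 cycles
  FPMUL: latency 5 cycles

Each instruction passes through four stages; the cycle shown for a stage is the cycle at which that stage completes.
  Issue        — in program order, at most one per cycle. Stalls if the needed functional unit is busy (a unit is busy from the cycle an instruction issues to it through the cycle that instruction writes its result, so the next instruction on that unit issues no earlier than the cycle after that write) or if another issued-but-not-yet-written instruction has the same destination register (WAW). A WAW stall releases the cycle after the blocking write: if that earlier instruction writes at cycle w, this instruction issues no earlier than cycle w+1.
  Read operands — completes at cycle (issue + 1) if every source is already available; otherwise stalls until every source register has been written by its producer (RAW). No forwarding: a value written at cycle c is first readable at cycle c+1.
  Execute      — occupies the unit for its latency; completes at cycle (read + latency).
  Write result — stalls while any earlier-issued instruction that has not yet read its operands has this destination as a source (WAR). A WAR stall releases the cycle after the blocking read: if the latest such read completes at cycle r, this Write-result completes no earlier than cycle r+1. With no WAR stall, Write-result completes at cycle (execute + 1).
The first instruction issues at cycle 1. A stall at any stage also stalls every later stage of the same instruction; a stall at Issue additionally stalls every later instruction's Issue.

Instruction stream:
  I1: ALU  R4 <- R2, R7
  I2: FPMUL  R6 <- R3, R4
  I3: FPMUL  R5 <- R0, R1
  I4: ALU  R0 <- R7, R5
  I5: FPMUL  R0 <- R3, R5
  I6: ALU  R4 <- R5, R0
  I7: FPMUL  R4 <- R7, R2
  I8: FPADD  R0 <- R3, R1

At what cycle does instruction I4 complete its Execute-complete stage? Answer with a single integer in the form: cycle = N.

[1] issue I1 (ALU)
[2] I1 read-ops · issue I2 (FPMUL)
[3] I1 finished on ALU
[4] I1→R4
[5] I2 read-ops
[10] I2 finished on FPMUL
[11] I2→R6
[12] issue I3 (FPMUL)
[13] I3 read-ops · issue I4 (ALU)
[18] I3 finished on FPMUL
[19] I3→R5
[20] I4 read-ops
[21] I4 finished on ALU
[22] I4→R0
[23] issue I5 (FPMUL)
[24] I5 read-ops · issue I6 (ALU)
[29] I5 finished on FPMUL
[30] I5→R0
[31] I6 read-ops
[32] I6 finished on ALU
[33] I6→R4
[34] issue I7 (FPMUL)
[35] I7 read-ops · issue I8 (FPADD)
[36] I8 read-ops
[39] I8 finished on FPADD
[40] I7 finished on FPMUL · I8→R0
[41] I7→R4

cycle = 21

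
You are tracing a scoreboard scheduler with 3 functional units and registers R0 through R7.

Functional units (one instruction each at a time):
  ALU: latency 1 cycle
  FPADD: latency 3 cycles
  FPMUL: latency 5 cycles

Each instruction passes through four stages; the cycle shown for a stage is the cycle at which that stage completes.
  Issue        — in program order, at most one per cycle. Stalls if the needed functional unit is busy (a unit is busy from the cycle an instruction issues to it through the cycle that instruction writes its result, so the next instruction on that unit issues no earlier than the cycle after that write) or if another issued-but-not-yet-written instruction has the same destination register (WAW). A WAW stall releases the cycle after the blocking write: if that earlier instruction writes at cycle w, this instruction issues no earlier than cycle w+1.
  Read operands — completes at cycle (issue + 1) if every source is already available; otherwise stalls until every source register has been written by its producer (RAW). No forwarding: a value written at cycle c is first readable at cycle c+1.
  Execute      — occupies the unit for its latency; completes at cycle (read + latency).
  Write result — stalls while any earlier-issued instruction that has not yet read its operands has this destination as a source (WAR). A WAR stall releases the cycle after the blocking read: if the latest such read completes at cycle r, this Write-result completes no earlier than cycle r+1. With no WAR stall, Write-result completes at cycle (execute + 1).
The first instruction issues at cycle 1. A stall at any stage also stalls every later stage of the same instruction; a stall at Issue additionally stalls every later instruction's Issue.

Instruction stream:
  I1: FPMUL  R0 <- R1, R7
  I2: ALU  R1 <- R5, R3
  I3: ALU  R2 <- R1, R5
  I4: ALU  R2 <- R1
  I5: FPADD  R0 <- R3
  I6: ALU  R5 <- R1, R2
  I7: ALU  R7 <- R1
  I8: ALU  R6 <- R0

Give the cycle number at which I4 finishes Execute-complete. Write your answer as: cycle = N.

I1: IS=1 RO=2 EX=7 WR=8
I2: IS=2 RO=3 EX=4 WR=5
I3: IS=6 RO=7 EX=8 WR=9  [struct: ALU busy until I2 writes@5]
I4: IS=10 RO=11 EX=12 WR=13  [struct: ALU busy until I3 writes@9]
I5: IS=11 RO=12 EX=15 WR=16
I6: IS=14 RO=15 EX=16 WR=17  [struct: ALU busy until I4 writes@13]
I7: IS=18 RO=19 EX=20 WR=21  [struct: ALU busy until I6 writes@17]
I8: IS=22 RO=23 EX=24 WR=25  [struct: ALU busy until I7 writes@21]

cycle = 12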